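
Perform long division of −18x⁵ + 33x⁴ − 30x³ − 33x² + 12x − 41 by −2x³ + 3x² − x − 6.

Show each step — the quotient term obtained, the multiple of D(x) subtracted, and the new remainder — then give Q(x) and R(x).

Step 1: lead(−18x⁵ + 33x⁴ − 30x³ − 33x² + 12x − 41) ÷ lead(D) = −18x⁵ ÷ −2x³ = 9x². Subtract (9x²)·D = −18x⁵ + 27x⁴ − 9x³ − 54x². Remainder: 6x⁴ − 21x³ + 21x² + 12x − 41.
Step 2: lead(6x⁴ − 21x³ + 21x² + 12x − 41) ÷ lead(D) = 6x⁴ ÷ −2x³ = −3x. Subtract (−3x)·D = 6x⁴ − 9x³ + 3x² + 18x. Remainder: −12x³ + 18x² − 6x − 41.
Step 3: lead(−12x³ + 18x² − 6x − 41) ÷ lead(D) = −12x³ ÷ −2x³ = 6. Subtract (6)·D = −12x³ + 18x² − 6x − 36. Remainder: −5.

Q(x) = 9x² − 3x + 6; R(x) = −5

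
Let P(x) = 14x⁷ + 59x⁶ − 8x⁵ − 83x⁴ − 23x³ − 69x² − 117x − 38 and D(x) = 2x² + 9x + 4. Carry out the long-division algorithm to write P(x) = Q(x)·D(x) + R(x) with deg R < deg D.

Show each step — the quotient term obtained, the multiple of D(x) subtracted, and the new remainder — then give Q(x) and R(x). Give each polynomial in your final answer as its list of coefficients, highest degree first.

Step 1: lead(14x⁷ + 59x⁶ − 8x⁵ − 83x⁴ − 23x³ − 69x² − 117x − 38) ÷ lead(D) = 14x⁷ ÷ 2x² = 7x⁵. Subtract (7x⁵)·D = 14x⁷ + 63x⁶ + 28x⁵. Remainder: −4x⁶ − 36x⁵ − 83x⁴ − 23x³ − 69x² − 117x − 38.
Step 2: lead(−4x⁶ − 36x⁵ − 83x⁴ − 23x³ − 69x² − 117x − 38) ÷ lead(D) = −4x⁶ ÷ 2x² = −2x⁴. Subtract (−2x⁴)·D = −4x⁶ − 18x⁵ − 8x⁴. Remainder: −18x⁵ − 75x⁴ − 23x³ − 69x² − 117x − 38.
Step 3: lead(−18x⁵ − 75x⁴ − 23x³ − 69x² − 117x − 38) ÷ lead(D) = −18x⁵ ÷ 2x² = −9x³. Subtract (−9x³)·D = −18x⁵ − 81x⁴ − 36x³. Remainder: 6x⁴ + 13x³ − 69x² − 117x − 38.
Step 4: lead(6x⁴ + 13x³ − 69x² − 117x − 38) ÷ lead(D) = 6x⁴ ÷ 2x² = 3x². Subtract (3x²)·D = 6x⁴ + 27x³ + 12x². Remainder: −14x³ − 81x² − 117x − 38.
Step 5: lead(−14x³ − 81x² − 117x − 38) ÷ lead(D) = −14x³ ÷ 2x² = −7x. Subtract (−7x)·D = −14x³ − 63x² − 28x. Remainder: −18x² − 89x − 38.
Step 6: lead(−18x² − 89x − 38) ÷ lead(D) = −18x² ÷ 2x² = −9. Subtract (−9)·D = −18x² − 81x − 36. Remainder: −8x − 2.

Q = [7, -2, -9, 3, -7, -9]; R = [-8, -2]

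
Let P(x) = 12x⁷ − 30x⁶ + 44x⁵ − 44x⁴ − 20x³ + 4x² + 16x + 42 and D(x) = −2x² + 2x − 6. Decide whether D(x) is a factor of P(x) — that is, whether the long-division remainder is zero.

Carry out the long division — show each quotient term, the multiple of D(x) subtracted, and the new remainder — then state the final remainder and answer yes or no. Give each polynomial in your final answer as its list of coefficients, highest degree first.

R = [0], so D(x) is a factor of P(x). yes

Step 1: lead(12x⁷ − 30x⁶ + 44x⁵ − 44x⁴ − 20x³ + 4x² + 16x + 42) ÷ lead(D) = 12x⁷ ÷ −2x² = −6x⁵. Subtract (−6x⁵)·D = 12x⁷ − 12x⁶ + 36x⁵. Remainder: −18x⁶ + 8x⁵ − 44x⁴ − 20x³ + 4x² + 16x + 42.
Step 2: lead(−18x⁶ + 8x⁵ − 44x⁴ − 20x³ + 4x² + 16x + 42) ÷ lead(D) = −18x⁶ ÷ −2x² = 9x⁴. Subtract (9x⁴)·D = −18x⁶ + 18x⁵ − 54x⁴. Remainder: −10x⁵ + 10x⁴ − 20x³ + 4x² + 16x + 42.
Step 3: lead(−10x⁵ + 10x⁴ − 20x³ + 4x² + 16x + 42) ÷ lead(D) = −10x⁵ ÷ −2x² = 5x³. Subtract (5x³)·D = −10x⁵ + 10x⁴ − 30x³. Remainder: 10x³ + 4x² + 16x + 42.
Step 4: lead(10x³ + 4x² + 16x + 42) ÷ lead(D) = 10x³ ÷ −2x² = −5x. Subtract (−5x)·D = 10x³ − 10x² + 30x. Remainder: 14x² − 14x + 42.
Step 5: lead(14x² − 14x + 42) ÷ lead(D) = 14x² ÷ −2x² = −7. Subtract (−7)·D = 14x² − 14x + 42. Remainder: 0.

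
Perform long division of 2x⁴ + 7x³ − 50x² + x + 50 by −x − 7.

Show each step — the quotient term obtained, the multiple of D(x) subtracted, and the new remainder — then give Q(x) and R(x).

Step 1: lead(2x⁴ + 7x³ − 50x² + x + 50) ÷ lead(D) = 2x⁴ ÷ −x = −2x³. Subtract (−2x³)·D = 2x⁴ + 14x³. Remainder: −7x³ − 50x² + x + 50.
Step 2: lead(−7x³ − 50x² + x + 50) ÷ lead(D) = −7x³ ÷ −x = 7x². Subtract (7x²)·D = −7x³ − 49x². Remainder: −x² + x + 50.
Step 3: lead(−x² + x + 50) ÷ lead(D) = −x² ÷ −x = x. Subtract (x)·D = −x² − 7x. Remainder: 8x + 50.
Step 4: lead(8x + 50) ÷ lead(D) = 8x ÷ −x = −8. Subtract (−8)·D = 8x + 56. Remainder: −6.

Q(x) = −2x³ + 7x² + x − 8; R(x) = −6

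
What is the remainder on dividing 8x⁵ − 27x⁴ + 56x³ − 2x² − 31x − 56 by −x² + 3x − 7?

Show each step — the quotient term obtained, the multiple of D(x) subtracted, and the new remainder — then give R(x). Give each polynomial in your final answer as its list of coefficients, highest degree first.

Step 1: lead(8x⁵ − 27x⁴ + 56x³ − 2x² − 31x − 56) ÷ lead(D) = 8x⁵ ÷ −x² = −8x³. Subtract (−8x³)·D = 8x⁵ − 24x⁴ + 56x³. Remainder: −3x⁴ − 2x² − 31x − 56.
Step 2: lead(−3x⁴ − 2x² − 31x − 56) ÷ lead(D) = −3x⁴ ÷ −x² = 3x². Subtract (3x²)·D = −3x⁴ + 9x³ − 21x². Remainder: −9x³ + 19x² − 31x − 56.
Step 3: lead(−9x³ + 19x² − 31x − 56) ÷ lead(D) = −9x³ ÷ −x² = 9x. Subtract (9x)·D = −9x³ + 27x² − 63x. Remainder: −8x² + 32x − 56.
Step 4: lead(−8x² + 32x − 56) ÷ lead(D) = −8x² ÷ −x² = 8. Subtract (8)·D = −8x² + 24x − 56. Remainder: 8x.

R = [8, 0]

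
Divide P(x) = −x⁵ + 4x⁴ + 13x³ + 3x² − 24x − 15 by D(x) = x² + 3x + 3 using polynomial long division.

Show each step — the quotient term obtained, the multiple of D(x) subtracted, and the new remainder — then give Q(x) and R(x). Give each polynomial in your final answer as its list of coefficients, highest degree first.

Step 1: lead(−x⁵ + 4x⁴ + 13x³ + 3x² − 24x − 15) ÷ lead(D) = −x⁵ ÷ x² = −x³. Subtract (−x³)·D = −x⁵ − 3x⁴ − 3x³. Remainder: 7x⁴ + 16x³ + 3x² − 24x − 15.
Step 2: lead(7x⁴ + 16x³ + 3x² − 24x − 15) ÷ lead(D) = 7x⁴ ÷ x² = 7x². Subtract (7x²)·D = 7x⁴ + 21x³ + 21x². Remainder: −5x³ − 18x² − 24x − 15.
Step 3: lead(−5x³ − 18x² − 24x − 15) ÷ lead(D) = −5x³ ÷ x² = −5x. Subtract (−5x)·D = −5x³ − 15x² − 15x. Remainder: −3x² − 9x − 15.
Step 4: lead(−3x² − 9x − 15) ÷ lead(D) = −3x² ÷ x² = −3. Subtract (−3)·D = −3x² − 9x − 9. Remainder: −6.

Q = [-1, 7, -5, -3]; R = [-6]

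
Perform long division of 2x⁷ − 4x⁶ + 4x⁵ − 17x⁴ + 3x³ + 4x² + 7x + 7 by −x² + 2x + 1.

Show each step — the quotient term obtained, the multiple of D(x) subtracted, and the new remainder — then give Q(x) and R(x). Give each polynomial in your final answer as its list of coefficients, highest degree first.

Q = [-2, 0, -6, 5, 1, 3]; R = [4]

Step 1: lead(2x⁷ − 4x⁶ + 4x⁵ − 17x⁴ + 3x³ + 4x² + 7x + 7) ÷ lead(D) = 2x⁷ ÷ −x² = −2x⁵. Subtract (−2x⁵)·D = 2x⁷ − 4x⁶ − 2x⁵. Remainder: 6x⁵ − 17x⁴ + 3x³ + 4x² + 7x + 7.
Step 2: lead(6x⁵ − 17x⁴ + 3x³ + 4x² + 7x + 7) ÷ lead(D) = 6x⁵ ÷ −x² = −6x³. Subtract (−6x³)·D = 6x⁵ − 12x⁴ − 6x³. Remainder: −5x⁴ + 9x³ + 4x² + 7x + 7.
Step 3: lead(−5x⁴ + 9x³ + 4x² + 7x + 7) ÷ lead(D) = −5x⁴ ÷ −x² = 5x². Subtract (5x²)·D = −5x⁴ + 10x³ + 5x². Remainder: −x³ − x² + 7x + 7.
Step 4: lead(−x³ − x² + 7x + 7) ÷ lead(D) = −x³ ÷ −x² = x. Subtract (x)·D = −x³ + 2x² + x. Remainder: −3x² + 6x + 7.
Step 5: lead(−3x² + 6x + 7) ÷ lead(D) = −3x² ÷ −x² = 3. Subtract (3)·D = −3x² + 6x + 3. Remainder: 4.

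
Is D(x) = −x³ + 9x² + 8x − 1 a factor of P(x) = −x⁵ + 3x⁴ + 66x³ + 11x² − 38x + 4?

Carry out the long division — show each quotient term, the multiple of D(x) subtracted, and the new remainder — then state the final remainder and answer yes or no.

R(x) = 0, so D(x) is a factor of P(x). yes

Step 1: lead(−x⁵ + 3x⁴ + 66x³ + 11x² − 38x + 4) ÷ lead(D) = −x⁵ ÷ −x³ = x². Subtract (x²)·D = −x⁵ + 9x⁴ + 8x³ − x². Remainder: −6x⁴ + 58x³ + 12x² − 38x + 4.
Step 2: lead(−6x⁴ + 58x³ + 12x² − 38x + 4) ÷ lead(D) = −6x⁴ ÷ −x³ = 6x. Subtract (6x)·D = −6x⁴ + 54x³ + 48x² − 6x. Remainder: 4x³ − 36x² − 32x + 4.
Step 3: lead(4x³ − 36x² − 32x + 4) ÷ lead(D) = 4x³ ÷ −x³ = −4. Subtract (−4)·D = 4x³ − 36x² − 32x + 4. Remainder: 0.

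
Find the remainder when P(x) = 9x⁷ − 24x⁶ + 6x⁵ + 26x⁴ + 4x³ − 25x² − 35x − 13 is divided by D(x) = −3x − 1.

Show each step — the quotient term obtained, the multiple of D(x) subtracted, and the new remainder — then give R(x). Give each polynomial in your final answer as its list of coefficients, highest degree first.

R = [-4]

Step 1: lead(9x⁷ − 24x⁶ + 6x⁵ + 26x⁴ + 4x³ − 25x² − 35x − 13) ÷ lead(D) = 9x⁷ ÷ −3x = −3x⁶. Subtract (−3x⁶)·D = 9x⁷ + 3x⁶. Remainder: −27x⁶ + 6x⁵ + 26x⁴ + 4x³ − 25x² − 35x − 13.
Step 2: lead(−27x⁶ + 6x⁵ + 26x⁴ + 4x³ − 25x² − 35x − 13) ÷ lead(D) = −27x⁶ ÷ −3x = 9x⁵. Subtract (9x⁵)·D = −27x⁶ − 9x⁵. Remainder: 15x⁵ + 26x⁴ + 4x³ − 25x² − 35x − 13.
Step 3: lead(15x⁵ + 26x⁴ + 4x³ − 25x² − 35x − 13) ÷ lead(D) = 15x⁵ ÷ −3x = −5x⁴. Subtract (−5x⁴)·D = 15x⁵ + 5x⁴. Remainder: 21x⁴ + 4x³ − 25x² − 35x − 13.
Step 4: lead(21x⁴ + 4x³ − 25x² − 35x − 13) ÷ lead(D) = 21x⁴ ÷ −3x = −7x³. Subtract (−7x³)·D = 21x⁴ + 7x³. Remainder: −3x³ − 25x² − 35x − 13.
Step 5: lead(−3x³ − 25x² − 35x − 13) ÷ lead(D) = −3x³ ÷ −3x = x². Subtract (x²)·D = −3x³ − x². Remainder: −24x² − 35x − 13.
Step 6: lead(−24x² − 35x − 13) ÷ lead(D) = −24x² ÷ −3x = 8x. Subtract (8x)·D = −24x² − 8x. Remainder: −27x − 13.
Step 7: lead(−27x − 13) ÷ lead(D) = −27x ÷ −3x = 9. Subtract (9)·D = −27x − 9. Remainder: −4.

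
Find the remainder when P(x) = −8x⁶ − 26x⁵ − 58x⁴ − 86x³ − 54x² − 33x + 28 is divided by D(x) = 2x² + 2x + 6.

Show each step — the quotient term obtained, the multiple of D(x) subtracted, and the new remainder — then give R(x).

R(x) = 5x − 2

Step 1: lead(−8x⁶ − 26x⁵ − 58x⁴ − 86x³ − 54x² − 33x + 28) ÷ lead(D) = −8x⁶ ÷ 2x² = −4x⁴. Subtract (−4x⁴)·D = −8x⁶ − 8x⁵ − 24x⁴. Remainder: −18x⁵ − 34x⁴ − 86x³ − 54x² − 33x + 28.
Step 2: lead(−18x⁵ − 34x⁴ − 86x³ − 54x² − 33x + 28) ÷ lead(D) = −18x⁵ ÷ 2x² = −9x³. Subtract (−9x³)·D = −18x⁵ − 18x⁴ − 54x³. Remainder: −16x⁴ − 32x³ − 54x² − 33x + 28.
Step 3: lead(−16x⁴ − 32x³ − 54x² − 33x + 28) ÷ lead(D) = −16x⁴ ÷ 2x² = −8x². Subtract (−8x²)·D = −16x⁴ − 16x³ − 48x². Remainder: −16x³ − 6x² − 33x + 28.
Step 4: lead(−16x³ − 6x² − 33x + 28) ÷ lead(D) = −16x³ ÷ 2x² = −8x. Subtract (−8x)·D = −16x³ − 16x² − 48x. Remainder: 10x² + 15x + 28.
Step 5: lead(10x² + 15x + 28) ÷ lead(D) = 10x² ÷ 2x² = 5. Subtract (5)·D = 10x² + 10x + 30. Remainder: 5x − 2.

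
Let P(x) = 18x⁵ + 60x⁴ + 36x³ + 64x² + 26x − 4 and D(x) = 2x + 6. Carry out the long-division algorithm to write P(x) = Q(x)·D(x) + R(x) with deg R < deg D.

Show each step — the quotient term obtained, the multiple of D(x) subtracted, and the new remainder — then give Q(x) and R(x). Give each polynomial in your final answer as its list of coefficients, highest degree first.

Q = [9, 3, 9, 5, -2]; R = [8]

Step 1: lead(18x⁵ + 60x⁴ + 36x³ + 64x² + 26x − 4) ÷ lead(D) = 18x⁵ ÷ 2x = 9x⁴. Subtract (9x⁴)·D = 18x⁵ + 54x⁴. Remainder: 6x⁴ + 36x³ + 64x² + 26x − 4.
Step 2: lead(6x⁴ + 36x³ + 64x² + 26x − 4) ÷ lead(D) = 6x⁴ ÷ 2x = 3x³. Subtract (3x³)·D = 6x⁴ + 18x³. Remainder: 18x³ + 64x² + 26x − 4.
Step 3: lead(18x³ + 64x² + 26x − 4) ÷ lead(D) = 18x³ ÷ 2x = 9x². Subtract (9x²)·D = 18x³ + 54x². Remainder: 10x² + 26x − 4.
Step 4: lead(10x² + 26x − 4) ÷ lead(D) = 10x² ÷ 2x = 5x. Subtract (5x)·D = 10x² + 30x. Remainder: −4x − 4.
Step 5: lead(−4x − 4) ÷ lead(D) = −4x ÷ 2x = −2. Subtract (−2)·D = −4x − 12. Remainder: 8.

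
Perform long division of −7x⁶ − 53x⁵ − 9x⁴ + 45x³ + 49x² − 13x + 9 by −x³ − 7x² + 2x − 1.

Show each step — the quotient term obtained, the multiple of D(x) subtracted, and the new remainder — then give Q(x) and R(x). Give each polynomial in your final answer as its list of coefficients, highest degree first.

Q = [7, 4, -5, -9]; R = [0]

Step 1: lead(−7x⁶ − 53x⁵ − 9x⁴ + 45x³ + 49x² − 13x + 9) ÷ lead(D) = −7x⁶ ÷ −x³ = 7x³. Subtract (7x³)·D = −7x⁶ − 49x⁵ + 14x⁴ − 7x³. Remainder: −4x⁵ − 23x⁴ + 52x³ + 49x² − 13x + 9.
Step 2: lead(−4x⁵ − 23x⁴ + 52x³ + 49x² − 13x + 9) ÷ lead(D) = −4x⁵ ÷ −x³ = 4x². Subtract (4x²)·D = −4x⁵ − 28x⁴ + 8x³ − 4x². Remainder: 5x⁴ + 44x³ + 53x² − 13x + 9.
Step 3: lead(5x⁴ + 44x³ + 53x² − 13x + 9) ÷ lead(D) = 5x⁴ ÷ −x³ = −5x. Subtract (−5x)·D = 5x⁴ + 35x³ − 10x² + 5x. Remainder: 9x³ + 63x² − 18x + 9.
Step 4: lead(9x³ + 63x² − 18x + 9) ÷ lead(D) = 9x³ ÷ −x³ = −9. Subtract (−9)·D = 9x³ + 63x² − 18x + 9. Remainder: 0.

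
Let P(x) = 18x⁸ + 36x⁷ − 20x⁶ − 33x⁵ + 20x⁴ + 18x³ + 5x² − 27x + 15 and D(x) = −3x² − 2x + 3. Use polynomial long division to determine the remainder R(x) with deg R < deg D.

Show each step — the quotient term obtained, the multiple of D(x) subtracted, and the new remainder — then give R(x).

Step 1: lead(18x⁸ + 36x⁷ − 20x⁶ − 33x⁵ + 20x⁴ + 18x³ + 5x² − 27x + 15) ÷ lead(D) = 18x⁸ ÷ −3x² = −6x⁶. Subtract (−6x⁶)·D = 18x⁸ + 12x⁷ − 18x⁶. Remainder: 24x⁷ − 2x⁶ − 33x⁵ + 20x⁴ + 18x³ + 5x² − 27x + 15.
Step 2: lead(24x⁷ − 2x⁶ − 33x⁵ + 20x⁴ + 18x³ + 5x² − 27x + 15) ÷ lead(D) = 24x⁷ ÷ −3x² = −8x⁵. Subtract (−8x⁵)·D = 24x⁷ + 16x⁶ − 24x⁵. Remainder: −18x⁶ − 9x⁵ + 20x⁴ + 18x³ + 5x² − 27x + 15.
Step 3: lead(−18x⁶ − 9x⁵ + 20x⁴ + 18x³ + 5x² − 27x + 15) ÷ lead(D) = −18x⁶ ÷ −3x² = 6x⁴. Subtract (6x⁴)·D = −18x⁶ − 12x⁵ + 18x⁴. Remainder: 3x⁵ + 2x⁴ + 18x³ + 5x² − 27x + 15.
Step 4: lead(3x⁵ + 2x⁴ + 18x³ + 5x² − 27x + 15) ÷ lead(D) = 3x⁵ ÷ −3x² = −x³. Subtract (−x³)·D = 3x⁵ + 2x⁴ − 3x³. Remainder: 21x³ + 5x² − 27x + 15.
Step 5: lead(21x³ + 5x² − 27x + 15) ÷ lead(D) = 21x³ ÷ −3x² = −7x. Subtract (−7x)·D = 21x³ + 14x² − 21x. Remainder: −9x² − 6x + 15.
Step 6: lead(−9x² − 6x + 15) ÷ lead(D) = −9x² ÷ −3x² = 3. Subtract (3)·D = −9x² − 6x + 9. Remainder: 6.

R(x) = 6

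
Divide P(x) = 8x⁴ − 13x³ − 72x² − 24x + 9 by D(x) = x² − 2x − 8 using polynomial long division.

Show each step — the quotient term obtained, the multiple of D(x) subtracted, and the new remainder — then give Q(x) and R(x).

Step 1: lead(8x⁴ − 13x³ − 72x² − 24x + 9) ÷ lead(D) = 8x⁴ ÷ x² = 8x². Subtract (8x²)·D = 8x⁴ − 16x³ − 64x². Remainder: 3x³ − 8x² − 24x + 9.
Step 2: lead(3x³ − 8x² − 24x + 9) ÷ lead(D) = 3x³ ÷ x² = 3x. Subtract (3x)·D = 3x³ − 6x² − 24x. Remainder: −2x² + 9.
Step 3: lead(−2x² + 9) ÷ lead(D) = −2x² ÷ x² = −2. Subtract (−2)·D = −2x² + 4x + 16. Remainder: −4x − 7.

Q(x) = 8x² + 3x − 2; R(x) = −4x − 7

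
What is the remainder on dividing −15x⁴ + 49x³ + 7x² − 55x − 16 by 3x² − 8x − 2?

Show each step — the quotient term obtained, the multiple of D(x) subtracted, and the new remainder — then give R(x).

Step 1: lead(−15x⁴ + 49x³ + 7x² − 55x − 16) ÷ lead(D) = −15x⁴ ÷ 3x² = −5x². Subtract (−5x²)·D = −15x⁴ + 40x³ + 10x². Remainder: 9x³ − 3x² − 55x − 16.
Step 2: lead(9x³ − 3x² − 55x − 16) ÷ lead(D) = 9x³ ÷ 3x² = 3x. Subtract (3x)·D = 9x³ − 24x² − 6x. Remainder: 21x² − 49x − 16.
Step 3: lead(21x² − 49x − 16) ÷ lead(D) = 21x² ÷ 3x² = 7. Subtract (7)·D = 21x² − 56x − 14. Remainder: 7x − 2.

R(x) = 7x − 2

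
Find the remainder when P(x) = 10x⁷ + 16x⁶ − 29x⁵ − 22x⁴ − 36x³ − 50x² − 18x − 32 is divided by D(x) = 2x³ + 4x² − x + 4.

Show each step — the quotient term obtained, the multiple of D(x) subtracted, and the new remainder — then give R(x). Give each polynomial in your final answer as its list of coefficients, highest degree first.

R = [-8]

Step 1: lead(10x⁷ + 16x⁶ − 29x⁵ − 22x⁴ − 36x³ − 50x² − 18x − 32) ÷ lead(D) = 10x⁷ ÷ 2x³ = 5x⁴. Subtract (5x⁴)·D = 10x⁷ + 20x⁶ − 5x⁵ + 20x⁴. Remainder: −4x⁶ − 24x⁵ − 42x⁴ − 36x³ − 50x² − 18x − 32.
Step 2: lead(−4x⁶ − 24x⁵ − 42x⁴ − 36x³ − 50x² − 18x − 32) ÷ lead(D) = −4x⁶ ÷ 2x³ = −2x³. Subtract (−2x³)·D = −4x⁶ − 8x⁵ + 2x⁴ − 8x³. Remainder: −16x⁵ − 44x⁴ − 28x³ − 50x² − 18x − 32.
Step 3: lead(−16x⁵ − 44x⁴ − 28x³ − 50x² − 18x − 32) ÷ lead(D) = −16x⁵ ÷ 2x³ = −8x². Subtract (−8x²)·D = −16x⁵ − 32x⁴ + 8x³ − 32x². Remainder: −12x⁴ − 36x³ − 18x² − 18x − 32.
Step 4: lead(−12x⁴ − 36x³ − 18x² − 18x − 32) ÷ lead(D) = −12x⁴ ÷ 2x³ = −6x. Subtract (−6x)·D = −12x⁴ − 24x³ + 6x² − 24x. Remainder: −12x³ − 24x² + 6x − 32.
Step 5: lead(−12x³ − 24x² + 6x − 32) ÷ lead(D) = −12x³ ÷ 2x³ = −6. Subtract (−6)·D = −12x³ − 24x² + 6x − 24. Remainder: −8.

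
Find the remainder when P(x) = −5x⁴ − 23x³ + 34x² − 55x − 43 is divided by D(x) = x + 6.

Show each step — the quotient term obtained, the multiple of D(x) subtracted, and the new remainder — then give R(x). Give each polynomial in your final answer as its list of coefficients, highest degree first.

Step 1: lead(−5x⁴ − 23x³ + 34x² − 55x − 43) ÷ lead(D) = −5x⁴ ÷ x = −5x³. Subtract (−5x³)·D = −5x⁴ − 30x³. Remainder: 7x³ + 34x² − 55x − 43.
Step 2: lead(7x³ + 34x² − 55x − 43) ÷ lead(D) = 7x³ ÷ x = 7x². Subtract (7x²)·D = 7x³ + 42x². Remainder: −8x² − 55x − 43.
Step 3: lead(−8x² − 55x − 43) ÷ lead(D) = −8x² ÷ x = −8x. Subtract (−8x)·D = −8x² − 48x. Remainder: −7x − 43.
Step 4: lead(−7x − 43) ÷ lead(D) = −7x ÷ x = −7. Subtract (−7)·D = −7x − 42. Remainder: −1.

R = [-1]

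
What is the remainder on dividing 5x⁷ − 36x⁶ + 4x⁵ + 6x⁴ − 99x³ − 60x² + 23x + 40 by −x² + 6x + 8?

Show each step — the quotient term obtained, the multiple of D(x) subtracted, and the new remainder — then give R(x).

R(x) = −5x − 8

Step 1: lead(5x⁷ − 36x⁶ + 4x⁵ + 6x⁴ − 99x³ − 60x² + 23x + 40) ÷ lead(D) = 5x⁷ ÷ −x² = −5x⁵. Subtract (−5x⁵)·D = 5x⁷ − 30x⁶ − 40x⁵. Remainder: −6x⁶ + 44x⁵ + 6x⁴ − 99x³ − 60x² + 23x + 40.
Step 2: lead(−6x⁶ + 44x⁵ + 6x⁴ − 99x³ − 60x² + 23x + 40) ÷ lead(D) = −6x⁶ ÷ −x² = 6x⁴. Subtract (6x⁴)·D = −6x⁶ + 36x⁵ + 48x⁴. Remainder: 8x⁵ − 42x⁴ − 99x³ − 60x² + 23x + 40.
Step 3: lead(8x⁵ − 42x⁴ − 99x³ − 60x² + 23x + 40) ÷ lead(D) = 8x⁵ ÷ −x² = −8x³. Subtract (−8x³)·D = 8x⁵ − 48x⁴ − 64x³. Remainder: 6x⁴ − 35x³ − 60x² + 23x + 40.
Step 4: lead(6x⁴ − 35x³ − 60x² + 23x + 40) ÷ lead(D) = 6x⁴ ÷ −x² = −6x². Subtract (−6x²)·D = 6x⁴ − 36x³ − 48x². Remainder: x³ − 12x² + 23x + 40.
Step 5: lead(x³ − 12x² + 23x + 40) ÷ lead(D) = x³ ÷ −x² = −x. Subtract (−x)·D = x³ − 6x² − 8x. Remainder: −6x² + 31x + 40.
Step 6: lead(−6x² + 31x + 40) ÷ lead(D) = −6x² ÷ −x² = 6. Subtract (6)·D = −6x² + 36x + 48. Remainder: −5x − 8.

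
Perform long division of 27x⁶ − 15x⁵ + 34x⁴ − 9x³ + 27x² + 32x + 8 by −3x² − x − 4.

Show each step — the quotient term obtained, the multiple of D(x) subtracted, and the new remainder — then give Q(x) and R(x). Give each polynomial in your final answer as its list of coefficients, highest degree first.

Step 1: lead(27x⁶ − 15x⁵ + 34x⁴ − 9x³ + 27x² + 32x + 8) ÷ lead(D) = 27x⁶ ÷ −3x² = −9x⁴. Subtract (−9x⁴)·D = 27x⁶ + 9x⁵ + 36x⁴. Remainder: −24x⁵ − 2x⁴ − 9x³ + 27x² + 32x + 8.
Step 2: lead(−24x⁵ − 2x⁴ − 9x³ + 27x² + 32x + 8) ÷ lead(D) = −24x⁵ ÷ −3x² = 8x³. Subtract (8x³)·D = −24x⁵ − 8x⁴ − 32x³. Remainder: 6x⁴ + 23x³ + 27x² + 32x + 8.
Step 3: lead(6x⁴ + 23x³ + 27x² + 32x + 8) ÷ lead(D) = 6x⁴ ÷ −3x² = −2x². Subtract (−2x²)·D = 6x⁴ + 2x³ + 8x². Remainder: 21x³ + 19x² + 32x + 8.
Step 4: lead(21x³ + 19x² + 32x + 8) ÷ lead(D) = 21x³ ÷ −3x² = −7x. Subtract (−7x)·D = 21x³ + 7x² + 28x. Remainder: 12x² + 4x + 8.
Step 5: lead(12x² + 4x + 8) ÷ lead(D) = 12x² ÷ −3x² = −4. Subtract (−4)·D = 12x² + 4x + 16. Remainder: −8.

Q = [-9, 8, -2, -7, -4]; R = [-8]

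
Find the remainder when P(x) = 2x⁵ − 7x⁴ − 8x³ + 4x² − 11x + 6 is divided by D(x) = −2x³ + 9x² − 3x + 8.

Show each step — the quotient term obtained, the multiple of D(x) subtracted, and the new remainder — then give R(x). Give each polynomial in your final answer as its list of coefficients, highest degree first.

Step 1: lead(2x⁵ − 7x⁴ − 8x³ + 4x² − 11x + 6) ÷ lead(D) = 2x⁵ ÷ −2x³ = −x². Subtract (−x²)·D = 2x⁵ − 9x⁴ + 3x³ − 8x². Remainder: 2x⁴ − 11x³ + 12x² − 11x + 6.
Step 2: lead(2x⁴ − 11x³ + 12x² − 11x + 6) ÷ lead(D) = 2x⁴ ÷ −2x³ = −x. Subtract (−x)·D = 2x⁴ − 9x³ + 3x² − 8x. Remainder: −2x³ + 9x² − 3x + 6.
Step 3: lead(−2x³ + 9x² − 3x + 6) ÷ lead(D) = −2x³ ÷ −2x³ = 1. Subtract (1)·D = −2x³ + 9x² − 3x + 8. Remainder: −2.

R = [-2]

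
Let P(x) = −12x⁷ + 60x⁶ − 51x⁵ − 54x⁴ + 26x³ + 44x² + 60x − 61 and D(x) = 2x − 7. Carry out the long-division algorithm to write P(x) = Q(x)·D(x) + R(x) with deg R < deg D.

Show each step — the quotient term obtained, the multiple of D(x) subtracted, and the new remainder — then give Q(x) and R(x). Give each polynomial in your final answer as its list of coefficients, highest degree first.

Q = [-6, 9, 6, -6, -8, -6, 9]; R = [2]

Step 1: lead(−12x⁷ + 60x⁶ − 51x⁵ − 54x⁴ + 26x³ + 44x² + 60x − 61) ÷ lead(D) = −12x⁷ ÷ 2x = −6x⁶. Subtract (−6x⁶)·D = −12x⁷ + 42x⁶. Remainder: 18x⁶ − 51x⁵ − 54x⁴ + 26x³ + 44x² + 60x − 61.
Step 2: lead(18x⁶ − 51x⁵ − 54x⁴ + 26x³ + 44x² + 60x − 61) ÷ lead(D) = 18x⁶ ÷ 2x = 9x⁵. Subtract (9x⁵)·D = 18x⁶ − 63x⁵. Remainder: 12x⁵ − 54x⁴ + 26x³ + 44x² + 60x − 61.
Step 3: lead(12x⁵ − 54x⁴ + 26x³ + 44x² + 60x − 61) ÷ lead(D) = 12x⁵ ÷ 2x = 6x⁴. Subtract (6x⁴)·D = 12x⁵ − 42x⁴. Remainder: −12x⁴ + 26x³ + 44x² + 60x − 61.
Step 4: lead(−12x⁴ + 26x³ + 44x² + 60x − 61) ÷ lead(D) = −12x⁴ ÷ 2x = −6x³. Subtract (−6x³)·D = −12x⁴ + 42x³. Remainder: −16x³ + 44x² + 60x − 61.
Step 5: lead(−16x³ + 44x² + 60x − 61) ÷ lead(D) = −16x³ ÷ 2x = −8x². Subtract (−8x²)·D = −16x³ + 56x². Remainder: −12x² + 60x − 61.
Step 6: lead(−12x² + 60x − 61) ÷ lead(D) = −12x² ÷ 2x = −6x. Subtract (−6x)·D = −12x² + 42x. Remainder: 18x − 61.
Step 7: lead(18x − 61) ÷ lead(D) = 18x ÷ 2x = 9. Subtract (9)·D = 18x − 63. Remainder: 2.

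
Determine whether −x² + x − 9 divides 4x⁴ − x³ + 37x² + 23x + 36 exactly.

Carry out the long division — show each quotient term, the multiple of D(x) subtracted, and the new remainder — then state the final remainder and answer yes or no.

Step 1: lead(4x⁴ − x³ + 37x² + 23x + 36) ÷ lead(D) = 4x⁴ ÷ −x² = −4x². Subtract (−4x²)·D = 4x⁴ − 4x³ + 36x². Remainder: 3x³ + x² + 23x + 36.
Step 2: lead(3x³ + x² + 23x + 36) ÷ lead(D) = 3x³ ÷ −x² = −3x. Subtract (−3x)·D = 3x³ − 3x² + 27x. Remainder: 4x² − 4x + 36.
Step 3: lead(4x² − 4x + 36) ÷ lead(D) = 4x² ÷ −x² = −4. Subtract (−4)·D = 4x² − 4x + 36. Remainder: 0.

R(x) = 0, so D(x) is a factor of P(x). yes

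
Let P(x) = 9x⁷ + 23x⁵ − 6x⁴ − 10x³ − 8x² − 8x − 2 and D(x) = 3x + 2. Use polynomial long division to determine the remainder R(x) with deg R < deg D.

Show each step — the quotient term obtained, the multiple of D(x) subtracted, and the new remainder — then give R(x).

Step 1: lead(9x⁷ + 23x⁵ − 6x⁴ − 10x³ − 8x² − 8x − 2) ÷ lead(D) = 9x⁷ ÷ 3x = 3x⁶. Subtract (3x⁶)·D = 9x⁷ + 6x⁶. Remainder: −6x⁶ + 23x⁵ − 6x⁴ − 10x³ − 8x² − 8x − 2.
Step 2: lead(−6x⁶ + 23x⁵ − 6x⁴ − 10x³ − 8x² − 8x − 2) ÷ lead(D) = −6x⁶ ÷ 3x = −2x⁵. Subtract (−2x⁵)·D = −6x⁶ − 4x⁵. Remainder: 27x⁵ − 6x⁴ − 10x³ − 8x² − 8x − 2.
Step 3: lead(27x⁵ − 6x⁴ − 10x³ − 8x² − 8x − 2) ÷ lead(D) = 27x⁵ ÷ 3x = 9x⁴. Subtract (9x⁴)·D = 27x⁵ + 18x⁴. Remainder: −24x⁴ − 10x³ − 8x² − 8x − 2.
Step 4: lead(−24x⁴ − 10x³ − 8x² − 8x − 2) ÷ lead(D) = −24x⁴ ÷ 3x = −8x³. Subtract (−8x³)·D = −24x⁴ − 16x³. Remainder: 6x³ − 8x² − 8x − 2.
Step 5: lead(6x³ − 8x² − 8x − 2) ÷ lead(D) = 6x³ ÷ 3x = 2x². Subtract (2x²)·D = 6x³ + 4x². Remainder: −12x² − 8x − 2.
Step 6: lead(−12x² − 8x − 2) ÷ lead(D) = −12x² ÷ 3x = −4x. Subtract (−4x)·D = −12x² − 8x. Remainder: −2.

R(x) = −2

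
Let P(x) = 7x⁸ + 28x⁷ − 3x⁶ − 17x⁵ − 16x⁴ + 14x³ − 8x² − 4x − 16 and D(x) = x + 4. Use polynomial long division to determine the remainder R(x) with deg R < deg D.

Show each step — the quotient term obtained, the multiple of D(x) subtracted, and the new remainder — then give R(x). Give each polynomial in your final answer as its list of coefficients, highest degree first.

Step 1: lead(7x⁸ + 28x⁷ − 3x⁶ − 17x⁵ − 16x⁴ + 14x³ − 8x² − 4x − 16) ÷ lead(D) = 7x⁸ ÷ x = 7x⁷. Subtract (7x⁷)·D = 7x⁸ + 28x⁷. Remainder: −3x⁶ − 17x⁵ − 16x⁴ + 14x³ − 8x² − 4x − 16.
Step 2: lead(−3x⁶ − 17x⁵ − 16x⁴ + 14x³ − 8x² − 4x − 16) ÷ lead(D) = −3x⁶ ÷ x = −3x⁵. Subtract (−3x⁵)·D = −3x⁶ − 12x⁵. Remainder: −5x⁵ − 16x⁴ + 14x³ − 8x² − 4x − 16.
Step 3: lead(−5x⁵ − 16x⁴ + 14x³ − 8x² − 4x − 16) ÷ lead(D) = −5x⁵ ÷ x = −5x⁴. Subtract (−5x⁴)·D = −5x⁵ − 20x⁴. Remainder: 4x⁴ + 14x³ − 8x² − 4x − 16.
Step 4: lead(4x⁴ + 14x³ − 8x² − 4x − 16) ÷ lead(D) = 4x⁴ ÷ x = 4x³. Subtract (4x³)·D = 4x⁴ + 16x³. Remainder: −2x³ − 8x² − 4x − 16.
Step 5: lead(−2x³ − 8x² − 4x − 16) ÷ lead(D) = −2x³ ÷ x = −2x². Subtract (−2x²)·D = −2x³ − 8x². Remainder: −4x − 16.
Step 6: lead(−4x − 16) ÷ lead(D) = −4x ÷ x = −4. Subtract (−4)·D = −4x − 16. Remainder: 0.

R = [0]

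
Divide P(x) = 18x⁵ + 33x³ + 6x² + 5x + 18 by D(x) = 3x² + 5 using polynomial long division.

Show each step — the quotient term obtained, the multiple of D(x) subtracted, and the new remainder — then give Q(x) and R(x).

Step 1: lead(18x⁵ + 33x³ + 6x² + 5x + 18) ÷ lead(D) = 18x⁵ ÷ 3x² = 6x³. Subtract (6x³)·D = 18x⁵ + 30x³. Remainder: 3x³ + 6x² + 5x + 18.
Step 2: lead(3x³ + 6x² + 5x + 18) ÷ lead(D) = 3x³ ÷ 3x² = x. Subtract (x)·D = 3x³ + 5x. Remainder: 6x² + 18.
Step 3: lead(6x² + 18) ÷ lead(D) = 6x² ÷ 3x² = 2. Subtract (2)·D = 6x² + 10. Remainder: 8.

Q(x) = 6x³ + x + 2; R(x) = 8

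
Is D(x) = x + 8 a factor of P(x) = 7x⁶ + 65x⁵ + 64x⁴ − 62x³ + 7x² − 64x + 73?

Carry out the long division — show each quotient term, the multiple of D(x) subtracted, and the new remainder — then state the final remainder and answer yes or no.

Step 1: lead(7x⁶ + 65x⁵ + 64x⁴ − 62x³ + 7x² − 64x + 73) ÷ lead(D) = 7x⁶ ÷ x = 7x⁵. Subtract (7x⁵)·D = 7x⁶ + 56x⁵. Remainder: 9x⁵ + 64x⁴ − 62x³ + 7x² − 64x + 73.
Step 2: lead(9x⁵ + 64x⁴ − 62x³ + 7x² − 64x + 73) ÷ lead(D) = 9x⁵ ÷ x = 9x⁴. Subtract (9x⁴)·D = 9x⁵ + 72x⁴. Remainder: −8x⁴ − 62x³ + 7x² − 64x + 73.
Step 3: lead(−8x⁴ − 62x³ + 7x² − 64x + 73) ÷ lead(D) = −8x⁴ ÷ x = −8x³. Subtract (−8x³)·D = −8x⁴ − 64x³. Remainder: 2x³ + 7x² − 64x + 73.
Step 4: lead(2x³ + 7x² − 64x + 73) ÷ lead(D) = 2x³ ÷ x = 2x². Subtract (2x²)·D = 2x³ + 16x². Remainder: −9x² − 64x + 73.
Step 5: lead(−9x² − 64x + 73) ÷ lead(D) = −9x² ÷ x = −9x. Subtract (−9x)·D = −9x² − 72x. Remainder: 8x + 73.
Step 6: lead(8x + 73) ÷ lead(D) = 8x ÷ x = 8. Subtract (8)·D = 8x + 64. Remainder: 9.

R(x) = 9, so D(x) is not a factor of P(x). no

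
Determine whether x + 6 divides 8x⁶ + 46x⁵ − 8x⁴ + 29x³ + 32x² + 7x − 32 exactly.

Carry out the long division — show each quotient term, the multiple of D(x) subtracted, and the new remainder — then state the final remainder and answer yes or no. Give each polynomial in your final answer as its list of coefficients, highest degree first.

Step 1: lead(8x⁶ + 46x⁵ − 8x⁴ + 29x³ + 32x² + 7x − 32) ÷ lead(D) = 8x⁶ ÷ x = 8x⁵. Subtract (8x⁵)·D = 8x⁶ + 48x⁵. Remainder: −2x⁵ − 8x⁴ + 29x³ + 32x² + 7x − 32.
Step 2: lead(−2x⁵ − 8x⁴ + 29x³ + 32x² + 7x − 32) ÷ lead(D) = −2x⁵ ÷ x = −2x⁴. Subtract (−2x⁴)·D = −2x⁵ − 12x⁴. Remainder: 4x⁴ + 29x³ + 32x² + 7x − 32.
Step 3: lead(4x⁴ + 29x³ + 32x² + 7x − 32) ÷ lead(D) = 4x⁴ ÷ x = 4x³. Subtract (4x³)·D = 4x⁴ + 24x³. Remainder: 5x³ + 32x² + 7x − 32.
Step 4: lead(5x³ + 32x² + 7x − 32) ÷ lead(D) = 5x³ ÷ x = 5x². Subtract (5x²)·D = 5x³ + 30x². Remainder: 2x² + 7x − 32.
Step 5: lead(2x² + 7x − 32) ÷ lead(D) = 2x² ÷ x = 2x. Subtract (2x)·D = 2x² + 12x. Remainder: −5x − 32.
Step 6: lead(−5x − 32) ÷ lead(D) = −5x ÷ x = −5. Subtract (−5)·D = −5x − 30. Remainder: −2.

R = [-2], so D(x) is not a factor of P(x). no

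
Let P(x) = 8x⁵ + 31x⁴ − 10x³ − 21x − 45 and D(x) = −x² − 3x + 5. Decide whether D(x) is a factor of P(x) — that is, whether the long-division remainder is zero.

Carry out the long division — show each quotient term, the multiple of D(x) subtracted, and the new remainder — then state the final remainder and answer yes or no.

R(x) = −5, so D(x) is not a factor of P(x). no

Step 1: lead(8x⁵ + 31x⁴ − 10x³ − 21x − 45) ÷ lead(D) = 8x⁵ ÷ −x² = −8x³. Subtract (−8x³)·D = 8x⁵ + 24x⁴ − 40x³. Remainder: 7x⁴ + 30x³ − 21x − 45.
Step 2: lead(7x⁴ + 30x³ − 21x − 45) ÷ lead(D) = 7x⁴ ÷ −x² = −7x². Subtract (−7x²)·D = 7x⁴ + 21x³ − 35x². Remainder: 9x³ + 35x² − 21x − 45.
Step 3: lead(9x³ + 35x² − 21x − 45) ÷ lead(D) = 9x³ ÷ −x² = −9x. Subtract (−9x)·D = 9x³ + 27x² − 45x. Remainder: 8x² + 24x − 45.
Step 4: lead(8x² + 24x − 45) ÷ lead(D) = 8x² ÷ −x² = −8. Subtract (−8)·D = 8x² + 24x − 40. Remainder: −5.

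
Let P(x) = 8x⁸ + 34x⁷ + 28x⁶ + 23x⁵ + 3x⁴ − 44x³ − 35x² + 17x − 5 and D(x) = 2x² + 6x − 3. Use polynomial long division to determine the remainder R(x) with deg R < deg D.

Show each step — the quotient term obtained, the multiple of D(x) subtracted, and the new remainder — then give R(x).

Step 1: lead(8x⁸ + 34x⁷ + 28x⁶ + 23x⁵ + 3x⁴ − 44x³ − 35x² + 17x − 5) ÷ lead(D) = 8x⁸ ÷ 2x² = 4x⁶. Subtract (4x⁶)·D = 8x⁸ + 24x⁷ − 12x⁶. Remainder: 10x⁷ + 40x⁶ + 23x⁵ + 3x⁴ − 44x³ − 35x² + 17x − 5.
Step 2: lead(10x⁷ + 40x⁶ + 23x⁵ + 3x⁴ − 44x³ − 35x² + 17x − 5) ÷ lead(D) = 10x⁷ ÷ 2x² = 5x⁵. Subtract (5x⁵)·D = 10x⁷ + 30x⁶ − 15x⁵. Remainder: 10x⁶ + 38x⁵ + 3x⁴ − 44x³ − 35x² + 17x − 5.
Step 3: lead(10x⁶ + 38x⁵ + 3x⁴ − 44x³ − 35x² + 17x − 5) ÷ lead(D) = 10x⁶ ÷ 2x² = 5x⁴. Subtract (5x⁴)·D = 10x⁶ + 30x⁵ − 15x⁴. Remainder: 8x⁵ + 18x⁴ − 44x³ − 35x² + 17x − 5.
Step 4: lead(8x⁵ + 18x⁴ − 44x³ − 35x² + 17x − 5) ÷ lead(D) = 8x⁵ ÷ 2x² = 4x³. Subtract (4x³)·D = 8x⁵ + 24x⁴ − 12x³. Remainder: −6x⁴ − 32x³ − 35x² + 17x − 5.
Step 5: lead(−6x⁴ − 32x³ − 35x² + 17x − 5) ÷ lead(D) = −6x⁴ ÷ 2x² = −3x². Subtract (−3x²)·D = −6x⁴ − 18x³ + 9x². Remainder: −14x³ − 44x² + 17x − 5.
Step 6: lead(−14x³ − 44x² + 17x − 5) ÷ lead(D) = −14x³ ÷ 2x² = −7x. Subtract (−7x)·D = −14x³ − 42x² + 21x. Remainder: −2x² − 4x − 5.
Step 7: lead(−2x² − 4x − 5) ÷ lead(D) = −2x² ÷ 2x² = −1. Subtract (−1)·D = −2x² − 6x + 3. Remainder: 2x − 8.

R(x) = 2x − 8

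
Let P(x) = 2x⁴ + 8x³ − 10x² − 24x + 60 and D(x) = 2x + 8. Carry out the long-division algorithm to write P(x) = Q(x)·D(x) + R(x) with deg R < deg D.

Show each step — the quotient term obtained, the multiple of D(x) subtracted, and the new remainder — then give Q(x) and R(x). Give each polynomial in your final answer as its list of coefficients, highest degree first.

Step 1: lead(2x⁴ + 8x³ − 10x² − 24x + 60) ÷ lead(D) = 2x⁴ ÷ 2x = x³. Subtract (x³)·D = 2x⁴ + 8x³. Remainder: −10x² − 24x + 60.
Step 2: lead(−10x² − 24x + 60) ÷ lead(D) = −10x² ÷ 2x = −5x. Subtract (−5x)·D = −10x² − 40x. Remainder: 16x + 60.
Step 3: lead(16x + 60) ÷ lead(D) = 16x ÷ 2x = 8. Subtract (8)·D = 16x + 64. Remainder: −4.

Q = [1, 0, -5, 8]; R = [-4]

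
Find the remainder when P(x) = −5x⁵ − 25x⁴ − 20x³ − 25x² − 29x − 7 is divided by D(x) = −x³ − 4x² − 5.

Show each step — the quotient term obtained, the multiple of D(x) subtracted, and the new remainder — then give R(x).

Step 1: lead(−5x⁵ − 25x⁴ − 20x³ − 25x² − 29x − 7) ÷ lead(D) = −5x⁵ ÷ −x³ = 5x². Subtract (5x²)·D = −5x⁵ − 20x⁴ − 25x². Remainder: −5x⁴ − 20x³ − 29x − 7.
Step 2: lead(−5x⁴ − 20x³ − 29x − 7) ÷ lead(D) = −5x⁴ ÷ −x³ = 5x. Subtract (5x)·D = −5x⁴ − 20x³ − 25x. Remainder: −4x − 7.

R(x) = −4x − 7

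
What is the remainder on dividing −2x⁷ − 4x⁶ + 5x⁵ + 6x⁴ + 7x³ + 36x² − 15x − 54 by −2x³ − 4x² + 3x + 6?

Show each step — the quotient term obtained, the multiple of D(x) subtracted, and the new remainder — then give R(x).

R(x) = 0

Step 1: lead(−2x⁷ − 4x⁶ + 5x⁵ + 6x⁴ + 7x³ + 36x² − 15x − 54) ÷ lead(D) = −2x⁷ ÷ −2x³ = x⁴. Subtract (x⁴)·D = −2x⁷ − 4x⁶ + 3x⁵ + 6x⁴. Remainder: 2x⁵ + 7x³ + 36x² − 15x − 54.
Step 2: lead(2x⁵ + 7x³ + 36x² − 15x − 54) ÷ lead(D) = 2x⁵ ÷ −2x³ = −x². Subtract (−x²)·D = 2x⁵ + 4x⁴ − 3x³ − 6x². Remainder: −4x⁴ + 10x³ + 42x² − 15x − 54.
Step 3: lead(−4x⁴ + 10x³ + 42x² − 15x − 54) ÷ lead(D) = −4x⁴ ÷ −2x³ = 2x. Subtract (2x)·D = −4x⁴ − 8x³ + 6x² + 12x. Remainder: 18x³ + 36x² − 27x − 54.
Step 4: lead(18x³ + 36x² − 27x − 54) ÷ lead(D) = 18x³ ÷ −2x³ = −9. Subtract (−9)·D = 18x³ + 36x² − 27x − 54. Remainder: 0.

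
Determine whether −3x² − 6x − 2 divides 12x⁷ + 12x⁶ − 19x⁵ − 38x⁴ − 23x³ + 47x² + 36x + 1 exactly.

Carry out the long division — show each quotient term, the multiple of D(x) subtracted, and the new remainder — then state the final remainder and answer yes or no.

Step 1: lead(12x⁷ + 12x⁶ − 19x⁵ − 38x⁴ − 23x³ + 47x² + 36x + 1) ÷ lead(D) = 12x⁷ ÷ −3x² = −4x⁵. Subtract (−4x⁵)·D = 12x⁷ + 24x⁶ + 8x⁵. Remainder: −12x⁶ − 27x⁵ − 38x⁴ − 23x³ + 47x² + 36x + 1.
Step 2: lead(−12x⁶ − 27x⁵ − 38x⁴ − 23x³ + 47x² + 36x + 1) ÷ lead(D) = −12x⁶ ÷ −3x² = 4x⁴. Subtract (4x⁴)·D = −12x⁶ − 24x⁵ − 8x⁴. Remainder: −3x⁵ − 30x⁴ − 23x³ + 47x² + 36x + 1.
Step 3: lead(−3x⁵ − 30x⁴ − 23x³ + 47x² + 36x + 1) ÷ lead(D) = −3x⁵ ÷ −3x² = x³. Subtract (x³)·D = −3x⁵ − 6x⁴ − 2x³. Remainder: −24x⁴ − 21x³ + 47x² + 36x + 1.
Step 4: lead(−24x⁴ − 21x³ + 47x² + 36x + 1) ÷ lead(D) = −24x⁴ ÷ −3x² = 8x². Subtract (8x²)·D = −24x⁴ − 48x³ − 16x². Remainder: 27x³ + 63x² + 36x + 1.
Step 5: lead(27x³ + 63x² + 36x + 1) ÷ lead(D) = 27x³ ÷ −3x² = −9x. Subtract (−9x)·D = 27x³ + 54x² + 18x. Remainder: 9x² + 18x + 1.
Step 6: lead(9x² + 18x + 1) ÷ lead(D) = 9x² ÷ −3x² = −3. Subtract (−3)·D = 9x² + 18x + 6. Remainder: −5.

R(x) = −5, so D(x) is not a factor of P(x). no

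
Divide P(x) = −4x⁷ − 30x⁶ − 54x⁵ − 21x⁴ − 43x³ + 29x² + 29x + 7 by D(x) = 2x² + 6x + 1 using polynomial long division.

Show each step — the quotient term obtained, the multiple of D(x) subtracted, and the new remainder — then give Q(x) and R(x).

Q(x) = −2x⁵ − 9x⁴ + x³ − 9x² + 5x + 4; R(x) = 3

Step 1: lead(−4x⁷ − 30x⁶ − 54x⁵ − 21x⁴ − 43x³ + 29x² + 29x + 7) ÷ lead(D) = −4x⁷ ÷ 2x² = −2x⁵. Subtract (−2x⁵)·D = −4x⁷ − 12x⁶ − 2x⁵. Remainder: −18x⁶ − 52x⁵ − 21x⁴ − 43x³ + 29x² + 29x + 7.
Step 2: lead(−18x⁶ − 52x⁵ − 21x⁴ − 43x³ + 29x² + 29x + 7) ÷ lead(D) = −18x⁶ ÷ 2x² = −9x⁴. Subtract (−9x⁴)·D = −18x⁶ − 54x⁵ − 9x⁴. Remainder: 2x⁵ − 12x⁴ − 43x³ + 29x² + 29x + 7.
Step 3: lead(2x⁵ − 12x⁴ − 43x³ + 29x² + 29x + 7) ÷ lead(D) = 2x⁵ ÷ 2x² = x³. Subtract (x³)·D = 2x⁵ + 6x⁴ + x³. Remainder: −18x⁴ − 44x³ + 29x² + 29x + 7.
Step 4: lead(−18x⁴ − 44x³ + 29x² + 29x + 7) ÷ lead(D) = −18x⁴ ÷ 2x² = −9x². Subtract (−9x²)·D = −18x⁴ − 54x³ − 9x². Remainder: 10x³ + 38x² + 29x + 7.
Step 5: lead(10x³ + 38x² + 29x + 7) ÷ lead(D) = 10x³ ÷ 2x² = 5x. Subtract (5x)·D = 10x³ + 30x² + 5x. Remainder: 8x² + 24x + 7.
Step 6: lead(8x² + 24x + 7) ÷ lead(D) = 8x² ÷ 2x² = 4. Subtract (4)·D = 8x² + 24x + 4. Remainder: 3.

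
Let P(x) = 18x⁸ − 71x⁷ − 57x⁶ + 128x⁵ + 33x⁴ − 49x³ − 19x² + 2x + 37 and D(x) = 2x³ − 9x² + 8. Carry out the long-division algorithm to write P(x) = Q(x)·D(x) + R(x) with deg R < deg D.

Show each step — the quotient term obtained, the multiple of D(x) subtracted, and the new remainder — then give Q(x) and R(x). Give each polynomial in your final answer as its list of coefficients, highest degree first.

Q = [9, 5, -6, 1, 1, 4]; R = [9, -6, 5]

Step 1: lead(18x⁸ − 71x⁷ − 57x⁶ + 128x⁵ + 33x⁴ − 49x³ − 19x² + 2x + 37) ÷ lead(D) = 18x⁸ ÷ 2x³ = 9x⁵. Subtract (9x⁵)·D = 18x⁸ − 81x⁷ + 72x⁵. Remainder: 10x⁷ − 57x⁶ + 56x⁵ + 33x⁴ − 49x³ − 19x² + 2x + 37.
Step 2: lead(10x⁷ − 57x⁶ + 56x⁵ + 33x⁴ − 49x³ − 19x² + 2x + 37) ÷ lead(D) = 10x⁷ ÷ 2x³ = 5x⁴. Subtract (5x⁴)·D = 10x⁷ − 45x⁶ + 40x⁴. Remainder: −12x⁶ + 56x⁵ − 7x⁴ − 49x³ − 19x² + 2x + 37.
Step 3: lead(−12x⁶ + 56x⁵ − 7x⁴ − 49x³ − 19x² + 2x + 37) ÷ lead(D) = −12x⁶ ÷ 2x³ = −6x³. Subtract (−6x³)·D = −12x⁶ + 54x⁵ − 48x³. Remainder: 2x⁵ − 7x⁴ − x³ − 19x² + 2x + 37.
Step 4: lead(2x⁵ − 7x⁴ − x³ − 19x² + 2x + 37) ÷ lead(D) = 2x⁵ ÷ 2x³ = x². Subtract (x²)·D = 2x⁵ − 9x⁴ + 8x². Remainder: 2x⁴ − x³ − 27x² + 2x + 37.
Step 5: lead(2x⁴ − x³ − 27x² + 2x + 37) ÷ lead(D) = 2x⁴ ÷ 2x³ = x. Subtract (x)·D = 2x⁴ − 9x³ + 8x. Remainder: 8x³ − 27x² − 6x + 37.
Step 6: lead(8x³ − 27x² − 6x + 37) ÷ lead(D) = 8x³ ÷ 2x³ = 4. Subtract (4)·D = 8x³ − 36x² + 32. Remainder: 9x² − 6x + 5.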